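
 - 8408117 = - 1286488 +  - 7121629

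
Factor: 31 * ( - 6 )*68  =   - 12648= -2^3*3^1*17^1*31^1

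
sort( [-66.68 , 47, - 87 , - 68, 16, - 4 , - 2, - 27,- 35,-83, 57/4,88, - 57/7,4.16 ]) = [ - 87, - 83 , - 68, - 66.68, - 35, - 27, - 57/7 , - 4,-2,4.16,57/4,16, 47, 88]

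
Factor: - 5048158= - 2^1  *59^1*179^1*239^1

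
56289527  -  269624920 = - 213335393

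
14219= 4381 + 9838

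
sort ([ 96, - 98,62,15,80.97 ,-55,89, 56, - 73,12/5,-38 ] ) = [-98, - 73, - 55, - 38, 12/5,15,56,62,80.97, 89, 96] 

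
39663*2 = 79326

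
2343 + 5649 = 7992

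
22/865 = 22/865 = 0.03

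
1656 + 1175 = 2831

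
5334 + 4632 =9966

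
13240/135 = 2648/27=98.07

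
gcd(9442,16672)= 2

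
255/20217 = 85/6739 = 0.01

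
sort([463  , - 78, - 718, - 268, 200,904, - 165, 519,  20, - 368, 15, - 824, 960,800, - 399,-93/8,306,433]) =[ - 824, - 718, - 399, - 368, - 268, - 165, - 78 , - 93/8, 15, 20, 200, 306, 433, 463,519,800, 904, 960]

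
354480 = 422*840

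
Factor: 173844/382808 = 2^( - 1)* 3^2*11^1 *109^( - 1 ) = 99/218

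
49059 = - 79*( - 621) 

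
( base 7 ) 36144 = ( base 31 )9mb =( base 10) 9342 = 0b10010001111110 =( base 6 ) 111130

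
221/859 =221/859 = 0.26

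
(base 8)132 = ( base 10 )90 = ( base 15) 60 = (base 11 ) 82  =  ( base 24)3i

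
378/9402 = 63/1567= 0.04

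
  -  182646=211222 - 393868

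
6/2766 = 1/461 = 0.00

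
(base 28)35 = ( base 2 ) 1011001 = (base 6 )225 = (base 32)2p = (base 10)89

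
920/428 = 2 + 16/107 = 2.15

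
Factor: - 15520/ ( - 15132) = 2^3 * 3^( - 1)*  5^1 * 13^(-1) = 40/39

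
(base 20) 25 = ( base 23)1m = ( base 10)45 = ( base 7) 63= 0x2D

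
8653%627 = 502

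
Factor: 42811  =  31^1 * 1381^1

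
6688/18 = 371+ 5/9=371.56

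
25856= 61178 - 35322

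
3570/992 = 3 + 297/496 = 3.60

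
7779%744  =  339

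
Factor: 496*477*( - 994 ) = - 235172448 = - 2^5*3^2*7^1*31^1 * 53^1*71^1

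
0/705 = 0 = 0.00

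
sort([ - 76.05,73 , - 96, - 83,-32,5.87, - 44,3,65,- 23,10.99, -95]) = [-96, - 95 ,  -  83, - 76.05 , -44,-32,  -  23, 3,5.87,10.99, 65, 73] 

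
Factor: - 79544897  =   - 79544897^1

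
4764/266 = 2382/133 = 17.91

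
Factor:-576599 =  - 653^1*883^1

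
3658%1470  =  718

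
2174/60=36 + 7/30  =  36.23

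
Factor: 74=2^1*37^1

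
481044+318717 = 799761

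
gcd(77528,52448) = 88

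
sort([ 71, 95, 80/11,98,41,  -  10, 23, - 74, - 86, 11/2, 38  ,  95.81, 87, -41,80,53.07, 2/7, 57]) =[ - 86,-74,- 41,-10,2/7, 11/2 , 80/11, 23, 38, 41,53.07, 57,71,80, 87,95 , 95.81, 98 ]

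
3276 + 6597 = 9873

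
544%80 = 64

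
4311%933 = 579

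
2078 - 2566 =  - 488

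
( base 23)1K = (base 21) 21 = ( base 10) 43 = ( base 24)1j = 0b101011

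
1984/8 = 248 = 248.00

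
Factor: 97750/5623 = 2^1*5^3*17^1 * 23^1*5623^( - 1)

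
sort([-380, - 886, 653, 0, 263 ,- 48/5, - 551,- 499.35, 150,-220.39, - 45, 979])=[ -886,-551,-499.35, - 380,-220.39, -45, - 48/5, 0,150,263, 653, 979] 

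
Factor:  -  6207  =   - 3^1 * 2069^1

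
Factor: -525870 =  - 2^1*3^2*5^1*5843^1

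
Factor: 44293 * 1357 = 23^1*59^1*44293^1 = 60105601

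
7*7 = 49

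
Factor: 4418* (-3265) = -14424770 = - 2^1*5^1*47^2*653^1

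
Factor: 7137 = 3^2*13^1 * 61^1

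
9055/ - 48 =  - 189  +  17/48=- 188.65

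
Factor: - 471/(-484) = 2^ ( - 2)*3^1 *11^( - 2 )*157^1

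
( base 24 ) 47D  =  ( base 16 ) 9B5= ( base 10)2485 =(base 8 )4665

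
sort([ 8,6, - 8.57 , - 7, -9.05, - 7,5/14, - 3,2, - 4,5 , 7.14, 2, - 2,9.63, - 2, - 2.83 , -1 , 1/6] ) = [ - 9.05, - 8.57, - 7, -7, - 4,-3,  -  2.83, - 2, - 2, - 1,1/6,5/14,2,2,5 , 6 , 7.14,8,9.63 ] 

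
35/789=35/789 = 0.04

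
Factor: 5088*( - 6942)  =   - 2^6*3^2*13^1 * 53^1 *89^1 = - 35320896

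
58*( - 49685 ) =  - 2881730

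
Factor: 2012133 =3^1 * 670711^1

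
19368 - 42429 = -23061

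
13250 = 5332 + 7918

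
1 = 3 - 2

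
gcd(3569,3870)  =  43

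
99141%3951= 366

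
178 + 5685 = 5863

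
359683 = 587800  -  228117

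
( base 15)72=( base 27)3q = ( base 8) 153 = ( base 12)8B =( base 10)107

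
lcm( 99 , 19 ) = 1881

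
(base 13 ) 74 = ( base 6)235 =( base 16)5F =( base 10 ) 95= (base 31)32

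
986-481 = 505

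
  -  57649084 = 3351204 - 61000288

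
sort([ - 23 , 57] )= [ - 23, 57]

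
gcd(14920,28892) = 4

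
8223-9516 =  - 1293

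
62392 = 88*709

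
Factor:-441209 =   -  23^1*19183^1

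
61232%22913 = 15406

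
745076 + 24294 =769370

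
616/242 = 2 + 6/11 = 2.55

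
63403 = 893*71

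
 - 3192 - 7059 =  - 10251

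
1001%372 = 257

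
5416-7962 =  - 2546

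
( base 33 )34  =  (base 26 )3p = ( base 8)147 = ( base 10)103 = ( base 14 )75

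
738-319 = 419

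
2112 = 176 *12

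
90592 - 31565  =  59027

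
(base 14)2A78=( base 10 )7554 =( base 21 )H2F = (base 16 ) 1d82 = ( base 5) 220204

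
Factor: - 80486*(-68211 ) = 2^1 * 3^2*7^1*11^1*13^1 * 53^1*5749^1= 5490030546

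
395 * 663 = 261885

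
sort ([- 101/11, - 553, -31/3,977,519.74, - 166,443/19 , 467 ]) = [ - 553, - 166, - 31/3, - 101/11,  443/19,467,519.74,977 ]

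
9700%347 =331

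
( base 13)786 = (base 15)5B3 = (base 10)1293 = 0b10100001101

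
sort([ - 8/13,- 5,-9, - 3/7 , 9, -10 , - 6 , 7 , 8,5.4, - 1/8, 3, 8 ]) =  [ - 10, - 9,  -  6, - 5, - 8/13, - 3/7, - 1/8, 3,5.4,7,8, 8,9]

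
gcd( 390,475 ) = 5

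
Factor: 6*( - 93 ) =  - 2^1 * 3^2*31^1 =- 558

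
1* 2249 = 2249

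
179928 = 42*4284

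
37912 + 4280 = 42192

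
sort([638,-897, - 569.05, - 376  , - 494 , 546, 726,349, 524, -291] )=[  -  897, - 569.05, - 494, - 376, - 291,349,524,546, 638, 726 ]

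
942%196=158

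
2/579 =2/579 = 0.00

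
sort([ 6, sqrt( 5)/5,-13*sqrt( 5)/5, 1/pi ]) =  [-13 * sqrt( 5)/5,1/pi , sqrt( 5) /5, 6]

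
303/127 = 2 + 49/127 = 2.39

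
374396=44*8509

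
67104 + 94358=161462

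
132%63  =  6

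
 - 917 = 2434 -3351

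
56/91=8/13 = 0.62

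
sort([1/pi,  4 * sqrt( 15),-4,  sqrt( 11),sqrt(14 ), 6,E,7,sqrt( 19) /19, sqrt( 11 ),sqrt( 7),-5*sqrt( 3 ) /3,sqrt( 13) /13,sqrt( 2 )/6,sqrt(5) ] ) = [  -  4, - 5*sqrt( 3 )/3,sqrt( 19 )/19 , sqrt(2 )/6,sqrt(13 )/13,  1/pi,sqrt (5 ),sqrt (7) , E, sqrt ( 11), sqrt( 11), sqrt(14),6, 7,4*sqrt (15 ) ] 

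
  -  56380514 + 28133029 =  - 28247485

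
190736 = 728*262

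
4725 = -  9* ( - 525)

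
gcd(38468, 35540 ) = 4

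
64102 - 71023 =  - 6921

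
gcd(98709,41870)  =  1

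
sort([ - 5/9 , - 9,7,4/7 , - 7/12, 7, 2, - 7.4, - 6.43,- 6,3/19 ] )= [-9, - 7.4,-6.43, - 6, - 7/12,-5/9, 3/19 , 4/7 , 2, 7,  7 ]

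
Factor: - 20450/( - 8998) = 25/11=5^2 * 11^( - 1) 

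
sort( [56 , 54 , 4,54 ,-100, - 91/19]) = [ - 100,  -  91/19  ,  4,54 , 54 , 56]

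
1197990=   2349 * 510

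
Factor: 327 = 3^1*109^1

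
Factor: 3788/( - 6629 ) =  - 4/7 = -2^2*7^( - 1) 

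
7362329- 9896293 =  -2533964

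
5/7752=5/7752  =  0.00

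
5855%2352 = 1151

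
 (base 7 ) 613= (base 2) 100110000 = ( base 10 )304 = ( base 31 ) 9p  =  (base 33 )97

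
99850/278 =359 + 24/139 = 359.17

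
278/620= 139/310=   0.45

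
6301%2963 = 375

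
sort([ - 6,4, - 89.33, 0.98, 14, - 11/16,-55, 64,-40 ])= [ - 89.33, -55, - 40, - 6 ,-11/16,  0.98, 4 , 14,64]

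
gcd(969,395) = 1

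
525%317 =208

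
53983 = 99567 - 45584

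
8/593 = 8/593 = 0.01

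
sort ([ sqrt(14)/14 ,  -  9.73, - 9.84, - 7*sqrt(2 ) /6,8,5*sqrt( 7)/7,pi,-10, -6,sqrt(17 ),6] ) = [ - 10, - 9.84,-9.73,-6, - 7*sqrt( 2) /6,sqrt (14)/14,5 *sqrt ( 7 ) /7,pi, sqrt( 17),  6 , 8] 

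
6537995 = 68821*95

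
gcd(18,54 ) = 18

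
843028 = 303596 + 539432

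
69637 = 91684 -22047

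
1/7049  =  1/7049=0.00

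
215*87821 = 18881515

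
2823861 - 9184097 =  - 6360236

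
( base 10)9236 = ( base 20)131g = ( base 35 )7iv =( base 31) 9it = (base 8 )22024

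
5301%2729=2572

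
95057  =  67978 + 27079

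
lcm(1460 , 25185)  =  100740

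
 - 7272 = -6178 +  - 1094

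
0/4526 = 0 = 0.00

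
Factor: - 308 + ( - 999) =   -  1307^1 = - 1307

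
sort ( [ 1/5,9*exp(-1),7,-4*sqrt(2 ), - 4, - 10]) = [  -  10, - 4*sqrt( 2),- 4, 1/5,  9*exp( - 1), 7]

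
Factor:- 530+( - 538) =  - 1068 = - 2^2  *  3^1 *89^1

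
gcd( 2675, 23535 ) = 5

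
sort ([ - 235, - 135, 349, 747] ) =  [ - 235, - 135, 349,747 ] 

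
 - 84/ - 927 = 28/309 = 0.09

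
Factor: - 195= -3^1*5^1*13^1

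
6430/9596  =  3215/4798= 0.67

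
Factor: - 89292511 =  - 7^1*11^1*71^1 * 16333^1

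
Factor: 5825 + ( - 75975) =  - 2^1*5^2*23^1*61^1 = - 70150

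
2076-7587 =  - 5511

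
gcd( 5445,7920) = 495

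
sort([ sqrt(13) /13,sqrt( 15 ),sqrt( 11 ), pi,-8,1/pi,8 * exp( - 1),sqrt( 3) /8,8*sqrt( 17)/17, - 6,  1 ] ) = [ - 8, - 6,sqrt( 3)/8,sqrt(13)/13,1/pi, 1,8  *  sqrt( 17 ) /17, 8 * exp( - 1),pi, sqrt( 11),sqrt( 15 )] 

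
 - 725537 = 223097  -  948634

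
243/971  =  243/971 = 0.25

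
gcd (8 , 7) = 1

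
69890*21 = 1467690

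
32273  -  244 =32029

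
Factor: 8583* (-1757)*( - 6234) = 2^1*3^2* 7^1*251^1*1039^1*2861^1=94010783454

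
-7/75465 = -1+ 75458/75465 = - 0.00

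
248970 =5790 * 43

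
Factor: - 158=-2^1*79^1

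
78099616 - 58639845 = 19459771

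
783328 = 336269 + 447059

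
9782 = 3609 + 6173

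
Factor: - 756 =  - 2^2*3^3*7^1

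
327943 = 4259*77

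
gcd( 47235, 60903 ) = 201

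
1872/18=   104=104.00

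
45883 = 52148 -6265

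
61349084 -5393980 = 55955104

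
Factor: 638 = 2^1*11^1*29^1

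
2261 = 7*323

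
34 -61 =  - 27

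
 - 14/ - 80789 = 14/80789 = 0.00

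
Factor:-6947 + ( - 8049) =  - 14996 = -2^2* 23^1*163^1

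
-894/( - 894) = 1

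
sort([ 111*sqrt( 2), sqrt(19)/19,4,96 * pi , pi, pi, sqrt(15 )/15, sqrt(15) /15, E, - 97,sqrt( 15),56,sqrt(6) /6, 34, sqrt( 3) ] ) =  [ - 97, sqrt( 19) /19, sqrt( 15) /15,  sqrt(15)/15, sqrt(  6 )/6, sqrt(3), E, pi,pi,sqrt( 15 ),4, 34, 56, 111*sqrt( 2) , 96*pi]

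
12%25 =12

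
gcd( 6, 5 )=1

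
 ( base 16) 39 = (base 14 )41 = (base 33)1o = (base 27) 23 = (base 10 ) 57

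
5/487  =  5/487=0.01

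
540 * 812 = 438480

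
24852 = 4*6213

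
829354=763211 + 66143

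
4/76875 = 4/76875 = 0.00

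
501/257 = 501/257  =  1.95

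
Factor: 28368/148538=72/377 = 2^3*3^2 * 13^ ( - 1)*29^( - 1)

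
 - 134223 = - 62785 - 71438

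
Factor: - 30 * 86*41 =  - 2^2*3^1*5^1*41^1*43^1 = -105780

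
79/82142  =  79/82142=0.00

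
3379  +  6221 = 9600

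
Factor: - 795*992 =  - 2^5*3^1*5^1 * 31^1*53^1=- 788640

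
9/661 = 9/661 = 0.01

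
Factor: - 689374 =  - 2^1*7^1 * 41^1*1201^1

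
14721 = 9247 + 5474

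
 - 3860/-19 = 3860/19 = 203.16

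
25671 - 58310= - 32639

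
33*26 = 858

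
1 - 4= - 3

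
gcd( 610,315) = 5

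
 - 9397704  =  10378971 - 19776675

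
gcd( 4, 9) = 1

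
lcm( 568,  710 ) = 2840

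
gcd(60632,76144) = 8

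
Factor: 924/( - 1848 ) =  - 1/2  =  - 2^( - 1) 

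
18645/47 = 18645/47 = 396.70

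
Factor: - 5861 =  - 5861^1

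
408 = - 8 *( - 51)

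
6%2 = 0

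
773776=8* 96722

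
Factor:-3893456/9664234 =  - 1946728/4832117= - 2^3*7^1 *47^(-1)*34763^1 * 102811^( - 1 )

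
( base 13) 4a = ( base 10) 62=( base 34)1S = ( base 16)3E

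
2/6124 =1/3062 = 0.00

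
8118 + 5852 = 13970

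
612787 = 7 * 87541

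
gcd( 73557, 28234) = 743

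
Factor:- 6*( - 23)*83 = 2^1*3^1*23^1 * 83^1 = 11454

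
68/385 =68/385 = 0.18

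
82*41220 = 3380040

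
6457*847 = 5469079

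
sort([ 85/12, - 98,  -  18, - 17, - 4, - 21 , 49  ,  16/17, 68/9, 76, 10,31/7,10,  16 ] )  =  [-98,-21, - 18, - 17,-4, 16/17,31/7 , 85/12, 68/9 , 10,10, 16,  49,  76 ] 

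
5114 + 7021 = 12135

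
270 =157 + 113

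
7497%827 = 54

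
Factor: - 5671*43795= - 5^1*19^1 * 53^1*107^1*461^1 = - 248361445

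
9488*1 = 9488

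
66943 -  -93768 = 160711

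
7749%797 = 576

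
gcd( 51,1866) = 3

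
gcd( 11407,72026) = 1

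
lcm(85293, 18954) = 170586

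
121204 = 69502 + 51702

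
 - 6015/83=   -73 + 44/83 = -72.47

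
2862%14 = 6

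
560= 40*14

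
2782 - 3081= -299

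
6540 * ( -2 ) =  - 13080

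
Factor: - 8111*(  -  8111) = 65788321 = 8111^2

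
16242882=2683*6054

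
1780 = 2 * 890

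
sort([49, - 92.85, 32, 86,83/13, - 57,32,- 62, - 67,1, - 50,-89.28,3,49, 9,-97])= [ - 97,  -  92.85 ,-89.28, - 67,  -  62, - 57, - 50,1,  3,  83/13, 9,32, 32, 49,49,86] 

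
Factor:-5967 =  - 3^3*13^1*17^1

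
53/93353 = 53/93353=0.00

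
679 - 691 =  - 12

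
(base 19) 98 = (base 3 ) 20122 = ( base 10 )179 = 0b10110011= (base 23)7I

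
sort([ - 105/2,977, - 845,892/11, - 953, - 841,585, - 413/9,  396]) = [ - 953, - 845, - 841, - 105/2,-413/9, 892/11 , 396,585 , 977]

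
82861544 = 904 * 91661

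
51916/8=6489 + 1/2=6489.50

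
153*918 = 140454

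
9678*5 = 48390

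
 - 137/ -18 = 137/18 = 7.61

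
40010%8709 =5174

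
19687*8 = 157496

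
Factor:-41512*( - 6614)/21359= 2^4*13^(-1) * 31^( - 1)*53^(  -  1)*3307^1 * 5189^1  =  274560368/21359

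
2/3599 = 2/3599= 0.00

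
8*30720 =245760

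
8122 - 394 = 7728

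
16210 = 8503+7707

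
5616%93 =36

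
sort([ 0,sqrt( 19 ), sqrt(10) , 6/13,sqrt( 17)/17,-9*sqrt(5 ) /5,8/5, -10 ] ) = [ - 10, -9*sqrt(5)/5,0,sqrt (17)/17,6/13,8/5,  sqrt( 10),  sqrt(19 )] 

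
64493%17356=12425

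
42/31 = 1 + 11/31 = 1.35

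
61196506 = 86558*707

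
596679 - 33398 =563281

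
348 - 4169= - 3821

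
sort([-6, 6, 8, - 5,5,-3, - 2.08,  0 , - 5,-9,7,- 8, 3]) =[ - 9, - 8, - 6, - 5,- 5 ,-3,-2.08,  0,3,5,6,7,8 ]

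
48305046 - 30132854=18172192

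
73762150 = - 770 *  ( - 95795)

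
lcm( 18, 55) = 990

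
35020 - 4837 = 30183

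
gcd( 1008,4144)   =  112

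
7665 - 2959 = 4706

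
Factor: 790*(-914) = -722060 = - 2^2*5^1*79^1 * 457^1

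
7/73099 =7/73099= 0.00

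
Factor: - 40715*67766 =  - 2^1 * 5^1*17^1  *31^1 * 479^1*1093^1 = - 2759092690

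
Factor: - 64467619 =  - 457^1*141067^1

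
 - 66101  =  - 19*3479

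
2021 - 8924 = -6903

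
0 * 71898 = 0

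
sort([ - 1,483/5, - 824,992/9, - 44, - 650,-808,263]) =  [ - 824, - 808, - 650, - 44, - 1,483/5,992/9,263]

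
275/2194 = 275/2194 = 0.13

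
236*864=203904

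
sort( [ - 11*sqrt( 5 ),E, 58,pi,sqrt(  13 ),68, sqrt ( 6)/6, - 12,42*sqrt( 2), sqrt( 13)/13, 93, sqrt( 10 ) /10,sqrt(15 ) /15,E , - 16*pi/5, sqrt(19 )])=[ - 11*sqrt( 5), - 12 , - 16 * pi/5,sqrt(15 )/15, sqrt( 13)/13, sqrt( 10 ) /10, sqrt(  6) /6,  E,E,pi,sqrt( 13),sqrt(19 ),58, 42*sqrt(2),68,93]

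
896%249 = 149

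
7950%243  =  174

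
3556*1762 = 6265672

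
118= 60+58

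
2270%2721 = 2270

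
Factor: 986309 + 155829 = 2^1*571069^1 =1142138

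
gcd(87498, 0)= 87498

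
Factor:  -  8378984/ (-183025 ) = 2^3*5^( - 2)*7321^( - 1) * 1047373^1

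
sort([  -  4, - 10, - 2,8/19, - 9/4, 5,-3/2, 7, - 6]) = [ - 10, - 6, - 4, - 9/4, - 2, - 3/2, 8/19,5,7] 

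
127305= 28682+98623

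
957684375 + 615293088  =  1572977463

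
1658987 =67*24761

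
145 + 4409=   4554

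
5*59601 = 298005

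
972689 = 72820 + 899869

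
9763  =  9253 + 510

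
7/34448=7/34448 = 0.00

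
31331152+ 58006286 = 89337438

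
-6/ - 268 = 3/134 = 0.02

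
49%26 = 23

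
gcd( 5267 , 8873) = 1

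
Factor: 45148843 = 37^1*1220239^1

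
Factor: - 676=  - 2^2*13^2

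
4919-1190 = 3729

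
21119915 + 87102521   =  108222436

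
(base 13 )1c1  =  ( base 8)506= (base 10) 326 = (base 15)16B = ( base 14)194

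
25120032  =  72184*348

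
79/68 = 79/68 = 1.16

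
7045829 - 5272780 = 1773049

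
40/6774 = 20/3387 = 0.01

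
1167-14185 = - 13018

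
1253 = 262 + 991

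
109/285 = 109/285= 0.38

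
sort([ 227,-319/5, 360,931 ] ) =[ - 319/5,227 , 360,931]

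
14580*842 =12276360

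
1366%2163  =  1366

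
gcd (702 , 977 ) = 1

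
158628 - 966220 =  - 807592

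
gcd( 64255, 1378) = 1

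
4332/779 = 5 + 23/41=5.56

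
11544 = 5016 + 6528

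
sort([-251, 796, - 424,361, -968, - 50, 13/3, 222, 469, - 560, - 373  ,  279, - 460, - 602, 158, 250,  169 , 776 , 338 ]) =[ - 968, - 602,  -  560,-460, - 424, - 373, - 251, - 50 , 13/3,158, 169, 222,250, 279,338,361 , 469,776, 796 ]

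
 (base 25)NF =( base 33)ht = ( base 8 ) 1116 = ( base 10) 590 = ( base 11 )497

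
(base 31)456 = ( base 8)7645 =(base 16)FA5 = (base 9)5440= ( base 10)4005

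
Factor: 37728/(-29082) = - 48/37 = - 2^4*3^1*37^(- 1 )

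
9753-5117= 4636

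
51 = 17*3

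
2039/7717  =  2039/7717=   0.26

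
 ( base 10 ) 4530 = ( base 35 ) 3of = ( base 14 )1918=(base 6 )32550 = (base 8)10662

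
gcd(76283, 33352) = 1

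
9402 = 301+9101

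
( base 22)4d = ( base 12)85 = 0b1100101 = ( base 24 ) 45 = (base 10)101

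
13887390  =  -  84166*( - 165 ) 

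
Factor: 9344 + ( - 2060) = 7284 = 2^2 *3^1*607^1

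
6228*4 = 24912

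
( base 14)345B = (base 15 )2a67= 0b10001110001001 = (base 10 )9097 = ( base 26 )dbn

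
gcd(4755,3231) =3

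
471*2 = 942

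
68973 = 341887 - 272914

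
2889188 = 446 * 6478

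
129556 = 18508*7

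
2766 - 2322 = 444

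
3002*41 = 123082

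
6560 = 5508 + 1052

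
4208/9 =467 + 5/9 = 467.56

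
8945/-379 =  - 8945/379 =- 23.60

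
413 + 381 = 794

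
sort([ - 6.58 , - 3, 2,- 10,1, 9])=[-10, - 6.58 , - 3 , 1, 2,9 ] 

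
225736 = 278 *812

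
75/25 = 3 =3.00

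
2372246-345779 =2026467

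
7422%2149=975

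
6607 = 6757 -150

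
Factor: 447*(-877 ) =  - 3^1 * 149^1*877^1 = - 392019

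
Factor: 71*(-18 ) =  - 2^1*3^2*71^1 = - 1278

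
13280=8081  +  5199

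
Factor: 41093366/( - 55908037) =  - 2^1 *211^( - 1 )*257^ ( -1) * 1031^(  -  1)*20546683^1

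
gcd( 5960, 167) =1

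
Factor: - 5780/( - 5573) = 2^2*5^1*17^2 *5573^( - 1 )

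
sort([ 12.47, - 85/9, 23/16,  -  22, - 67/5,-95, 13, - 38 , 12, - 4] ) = [  -  95, - 38, -22, - 67/5,-85/9, -4, 23/16, 12, 12.47,13]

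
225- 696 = -471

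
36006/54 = 666 + 7/9= 666.78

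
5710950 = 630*9065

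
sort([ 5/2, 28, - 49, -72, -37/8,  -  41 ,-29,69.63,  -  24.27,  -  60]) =[ - 72,  -  60  , - 49,  -  41,  -  29, - 24.27, - 37/8, 5/2,28,69.63] 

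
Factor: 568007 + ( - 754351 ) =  - 186344 = - 2^3*23293^1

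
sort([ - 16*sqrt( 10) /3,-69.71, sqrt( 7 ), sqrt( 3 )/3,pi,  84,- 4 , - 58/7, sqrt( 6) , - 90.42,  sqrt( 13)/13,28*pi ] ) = [-90.42, - 69.71, - 16*sqrt( 10 ) /3,  -  58/7,-4,sqrt(13 ) /13,sqrt(3 )/3,sqrt( 6),sqrt( 7)  ,  pi,84,28* pi] 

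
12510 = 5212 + 7298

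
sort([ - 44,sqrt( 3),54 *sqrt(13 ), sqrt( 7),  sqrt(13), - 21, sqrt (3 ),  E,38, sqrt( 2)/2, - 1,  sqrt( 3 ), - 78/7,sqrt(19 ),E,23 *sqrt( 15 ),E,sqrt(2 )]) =[ - 44, - 21, - 78/7, - 1 , sqrt(2 ) /2,sqrt( 2), sqrt( 3 ),sqrt(3), sqrt ( 3 ),sqrt( 7),E,E,  E, sqrt(13),sqrt( 19 ),38,23*sqrt (15), 54 *sqrt( 13)]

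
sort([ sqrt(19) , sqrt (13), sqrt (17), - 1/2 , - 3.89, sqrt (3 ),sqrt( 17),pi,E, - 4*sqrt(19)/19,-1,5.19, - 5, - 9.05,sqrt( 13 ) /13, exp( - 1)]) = [ - 9.05, - 5, - 3.89, -1, - 4*sqrt(19)/19, - 1/2 , sqrt(13 ) /13, exp( - 1) , sqrt( 3 ),E,  pi, sqrt ( 13 ),sqrt ( 17),  sqrt(17),sqrt(19),5.19 ]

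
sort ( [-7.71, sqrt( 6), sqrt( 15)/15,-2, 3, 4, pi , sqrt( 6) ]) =[ -7.71,-2, sqrt( 15)/15,sqrt( 6), sqrt( 6), 3, pi,4] 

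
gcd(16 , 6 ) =2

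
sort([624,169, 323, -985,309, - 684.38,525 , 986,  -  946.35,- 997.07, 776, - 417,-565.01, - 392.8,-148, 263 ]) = [-997.07, - 985, - 946.35, -684.38, - 565.01,-417,-392.8, -148, 169, 263, 309,323, 525 , 624, 776,  986]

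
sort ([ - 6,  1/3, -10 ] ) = [- 10 , -6,1/3] 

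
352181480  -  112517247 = 239664233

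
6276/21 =2092/7=298.86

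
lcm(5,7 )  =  35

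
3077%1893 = 1184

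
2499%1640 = 859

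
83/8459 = 83/8459 =0.01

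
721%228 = 37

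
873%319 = 235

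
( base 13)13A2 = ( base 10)2836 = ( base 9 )3801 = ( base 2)101100010100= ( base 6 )21044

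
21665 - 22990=-1325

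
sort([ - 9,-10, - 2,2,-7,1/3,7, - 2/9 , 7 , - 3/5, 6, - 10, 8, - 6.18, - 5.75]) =[ -10,  -  10, - 9, - 7, - 6.18,-5.75,  -  2,-3/5, - 2/9,1/3,  2, 6, 7, 7,  8]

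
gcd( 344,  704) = 8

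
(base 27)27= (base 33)1S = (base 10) 61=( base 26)29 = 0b111101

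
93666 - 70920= 22746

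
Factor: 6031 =37^1 *163^1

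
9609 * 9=86481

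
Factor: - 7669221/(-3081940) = 2^( - 2)*3^1*5^( - 1 )*7^1*154097^( - 1 )*365201^1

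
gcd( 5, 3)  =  1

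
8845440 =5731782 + 3113658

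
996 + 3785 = 4781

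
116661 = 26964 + 89697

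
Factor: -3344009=-101^1*113^1*293^1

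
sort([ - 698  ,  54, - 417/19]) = [ - 698,- 417/19,54] 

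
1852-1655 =197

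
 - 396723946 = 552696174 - 949420120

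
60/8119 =60/8119 = 0.01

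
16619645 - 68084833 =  - 51465188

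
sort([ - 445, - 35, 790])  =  [ - 445 , - 35, 790]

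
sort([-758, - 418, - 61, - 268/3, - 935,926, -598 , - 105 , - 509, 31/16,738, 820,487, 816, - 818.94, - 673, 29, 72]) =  [ - 935, - 818.94,-758, -673, -598,-509,-418, - 105, - 268/3,  -  61,31/16, 29,72, 487,738, 816, 820,926 ]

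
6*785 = 4710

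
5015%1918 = 1179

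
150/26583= 50/8861 =0.01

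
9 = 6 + 3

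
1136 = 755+381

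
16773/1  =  16773 =16773.00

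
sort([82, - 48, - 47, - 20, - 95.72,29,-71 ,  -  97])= [ - 97, - 95.72,  -  71,-48,-47, - 20,29,82]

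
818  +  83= 901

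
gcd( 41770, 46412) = 2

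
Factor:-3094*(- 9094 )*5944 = 167245353184 = 2^5*7^1 * 13^1*17^1*743^1*4547^1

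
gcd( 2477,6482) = 1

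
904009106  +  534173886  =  1438182992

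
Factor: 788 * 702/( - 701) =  - 2^3*3^3*13^1 * 197^1 * 701^( - 1) = - 553176/701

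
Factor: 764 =2^2 * 191^1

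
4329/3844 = 4329/3844 = 1.13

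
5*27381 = 136905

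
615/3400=123/680 = 0.18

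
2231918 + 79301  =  2311219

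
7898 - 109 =7789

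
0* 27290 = 0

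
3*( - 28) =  - 84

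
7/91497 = 1/13071 = 0.00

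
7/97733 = 7/97733= 0.00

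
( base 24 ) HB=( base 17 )17B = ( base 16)1a3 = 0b110100011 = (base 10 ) 419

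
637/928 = 637/928 = 0.69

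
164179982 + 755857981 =920037963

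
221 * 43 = 9503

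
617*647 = 399199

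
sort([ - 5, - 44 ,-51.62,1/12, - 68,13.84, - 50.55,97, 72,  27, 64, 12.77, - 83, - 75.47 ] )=[ - 83,-75.47, - 68, - 51.62,-50.55 , - 44, -5,1/12, 12.77,13.84,27 , 64,72,97]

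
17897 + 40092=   57989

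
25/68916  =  25/68916 = 0.00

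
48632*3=145896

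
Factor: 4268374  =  2^1*11^1*194017^1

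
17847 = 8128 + 9719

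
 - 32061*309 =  - 9906849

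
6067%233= 9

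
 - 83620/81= - 1033 + 53/81 = - 1032.35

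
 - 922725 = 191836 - 1114561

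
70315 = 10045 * 7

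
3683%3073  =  610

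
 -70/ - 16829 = 70/16829=0.00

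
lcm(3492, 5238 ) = 10476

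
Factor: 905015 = 5^1*181003^1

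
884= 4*221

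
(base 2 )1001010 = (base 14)54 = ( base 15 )4e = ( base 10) 74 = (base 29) 2g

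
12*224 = 2688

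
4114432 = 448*9184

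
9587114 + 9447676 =19034790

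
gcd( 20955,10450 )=55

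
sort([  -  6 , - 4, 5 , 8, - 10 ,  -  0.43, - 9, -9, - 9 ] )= [ -10, - 9, - 9,-9,-6, - 4 , - 0.43,5 , 8] 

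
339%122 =95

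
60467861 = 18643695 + 41824166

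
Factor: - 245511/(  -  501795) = 433/885 =3^( - 1)*5^( - 1)*59^( - 1)*433^1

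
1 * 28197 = 28197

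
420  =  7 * 60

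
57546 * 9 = 517914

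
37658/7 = 37658/7=5379.71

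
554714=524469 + 30245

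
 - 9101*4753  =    -  43257053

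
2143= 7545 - 5402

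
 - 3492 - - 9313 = 5821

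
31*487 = 15097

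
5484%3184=2300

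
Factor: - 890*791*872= - 2^4*5^1 *7^1*89^1*109^1 * 113^1=- 613879280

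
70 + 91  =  161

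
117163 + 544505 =661668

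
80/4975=16/995 = 0.02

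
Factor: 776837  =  776837^1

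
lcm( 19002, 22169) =133014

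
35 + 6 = 41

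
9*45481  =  409329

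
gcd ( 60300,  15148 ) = 4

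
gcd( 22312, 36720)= 8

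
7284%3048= 1188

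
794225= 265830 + 528395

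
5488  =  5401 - -87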